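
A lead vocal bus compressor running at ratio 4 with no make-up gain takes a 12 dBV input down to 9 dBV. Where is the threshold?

8 dBV

Gain reduction = 12 − 9 = 3 dB; output overshoot = GR / (R − 1) = 3 / 3 = 1 dB.
Threshold = output − output overshoot = 9 − 1 = 8 dBV.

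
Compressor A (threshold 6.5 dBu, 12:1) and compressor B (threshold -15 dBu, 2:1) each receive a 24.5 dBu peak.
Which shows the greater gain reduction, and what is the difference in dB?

A: 18 dB over, compressed to 1.5 dB over, so 16.5 dB of GR.
B: 39.5 dB over, compressed to 19.75 dB over, so 19.75 dB of GR.
Difference: 3.25 dB in favour of B.

B, by 3.25 dB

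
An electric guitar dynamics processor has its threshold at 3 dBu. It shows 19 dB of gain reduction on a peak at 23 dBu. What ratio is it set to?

Input overshoot = 23 − 3 = 20 dB.
Output overshoot = 20 − 19 = 1 dB.
Ratio = input overshoot / output overshoot = 20 / 1 = 20.

20:1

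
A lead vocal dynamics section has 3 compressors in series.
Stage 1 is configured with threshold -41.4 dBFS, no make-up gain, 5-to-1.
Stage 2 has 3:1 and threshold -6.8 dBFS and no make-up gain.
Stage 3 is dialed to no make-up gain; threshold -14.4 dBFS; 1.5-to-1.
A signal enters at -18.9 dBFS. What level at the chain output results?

Stage 1: 22.5 dB above -41.4 dBFS, reduced 5:1 to 4.5 dB above → -36.9 dBFS.
Stage 2: -36.9 dBFS ≤ -6.8 dBFS, so stage 2 doesn't engage; output -36.9 dBFS.
Stage 3: -36.9 dBFS ≤ -14.4 dBFS, so stage 3 doesn't engage; output -36.9 dBFS.

-36.9 dBFS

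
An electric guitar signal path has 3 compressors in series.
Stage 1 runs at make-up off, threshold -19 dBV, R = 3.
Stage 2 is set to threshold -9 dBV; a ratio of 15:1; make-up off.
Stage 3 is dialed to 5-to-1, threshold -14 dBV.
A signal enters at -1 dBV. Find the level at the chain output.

Stage 1: -1 dBV is 18 dB over -19 dBV; at 3:1 that becomes 6 dB over, giving -13 dBV.
Stage 2: -13 dBV ≤ -9 dBV, so stage 2 doesn't engage; output -13 dBV.
Stage 3: 1 dB above -14 dBV, reduced 5:1 to 0.2 dB above → -13.8 dBV.

-13.8 dBV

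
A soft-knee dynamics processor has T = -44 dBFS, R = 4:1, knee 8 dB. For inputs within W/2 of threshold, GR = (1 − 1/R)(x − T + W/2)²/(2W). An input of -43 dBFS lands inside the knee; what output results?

-44.171875 dBFS

x − T + W/2 = -43 − (-44) + 4 = 5.
GR = (1 − 1/4) × 5² / 16 = 0.75 × 25 / 16 = 1.171875 dB.
Output = -43 − 1.171875 = -44.171875 dBFS.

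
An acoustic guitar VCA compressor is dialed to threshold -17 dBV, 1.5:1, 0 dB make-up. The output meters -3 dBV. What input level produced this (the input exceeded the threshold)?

That's 14 dB above the -17 dBV threshold.
Input overshoot = R × output overshoot = 21 dB → input = -17 + 21 = 4 dBV.

4 dBV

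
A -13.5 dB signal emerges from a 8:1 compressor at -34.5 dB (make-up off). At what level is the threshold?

-37.5 dB

Gain reduction = -13.5 − (-34.5) = 21 dB; output overshoot = GR / (R − 1) = 21 / 7 = 3 dB.
Threshold = output − output overshoot = -34.5 − 3 = -37.5 dB.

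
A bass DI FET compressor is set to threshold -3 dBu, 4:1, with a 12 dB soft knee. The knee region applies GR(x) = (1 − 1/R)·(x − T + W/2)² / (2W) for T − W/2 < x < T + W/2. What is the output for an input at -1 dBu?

-3 dBu

x − T + W/2 = -1 − (-3) + 6 = 8.
GR = (1 − 1/4) × 8² / 24 = 0.75 × 64 / 24 = 2 dB.
Output = -1 − 2 = -3 dBu.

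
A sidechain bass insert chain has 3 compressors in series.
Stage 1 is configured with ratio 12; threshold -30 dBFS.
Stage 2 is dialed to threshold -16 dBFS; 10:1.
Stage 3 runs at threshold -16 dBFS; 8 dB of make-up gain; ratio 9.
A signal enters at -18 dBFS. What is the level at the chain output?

Stage 1: -18 dBFS is 12 dB over -30 dBFS; at 12:1 that becomes 1 dB over, giving -29 dBFS.
Stage 2: -29 dBFS ≤ -16 dBFS, so stage 2 doesn't engage; output -29 dBFS.
Stage 3: -29 dBFS ≤ -16 dBFS, so stage 3 doesn't engage; make-up brings it to -21 dBFS.

-21 dBFS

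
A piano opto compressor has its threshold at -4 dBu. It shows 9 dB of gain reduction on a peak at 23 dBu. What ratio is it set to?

1.5:1

Input overshoot = 23 − (-4) = 27 dB.
Output overshoot = 27 − 9 = 18 dB.
Ratio = input overshoot / output overshoot = 27 / 18 = 1.5.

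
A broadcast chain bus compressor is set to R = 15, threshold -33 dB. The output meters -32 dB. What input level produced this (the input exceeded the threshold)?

-18 dB

The compressed level sits -32 − (-33) = 1 dB over threshold.
Before 15:1 compression the overshoot was 1 × 15 = 15 dB, so input = -33 + 15 = -18 dB.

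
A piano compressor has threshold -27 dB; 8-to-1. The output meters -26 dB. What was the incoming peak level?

The compressed level sits -26 − (-27) = 1 dB over threshold.
Undo the ratio: input overshoot = 1 × 8 = 8 dB, giving input = -19 dB.

-19 dB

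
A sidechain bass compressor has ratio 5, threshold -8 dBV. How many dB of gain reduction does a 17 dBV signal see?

17 dBV exceeds the threshold by 25 dB.
A 5:1 ratio leaves 5 dB of that excess.
GR = overshoot in − overshoot out = 25 − 5 = 20 dB.

20 dB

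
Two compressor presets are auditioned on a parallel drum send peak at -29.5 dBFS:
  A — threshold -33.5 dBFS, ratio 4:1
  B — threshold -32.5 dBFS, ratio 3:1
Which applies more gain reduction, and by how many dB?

A, by 1 dB

A: GR = 4 − 4/4 = 3 dB.
B: GR = 3 − 3/3 = 2 dB.
A applies 1 dB more gain reduction.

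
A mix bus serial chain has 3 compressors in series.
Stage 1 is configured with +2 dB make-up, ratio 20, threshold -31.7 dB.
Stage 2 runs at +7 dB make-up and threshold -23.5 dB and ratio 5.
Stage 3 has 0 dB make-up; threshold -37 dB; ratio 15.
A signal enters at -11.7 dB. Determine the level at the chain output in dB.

-35.98 dB

Stage 1: -11.7 dB is 20 dB over -31.7 dB; at 20:1 that becomes 1 dB over, giving -30.7 dB; +2 dB make-up → -28.7 dB.
Stage 2: -28.7 dB ≤ -23.5 dB, so stage 2 doesn't engage; make-up brings it to -21.7 dB.
Stage 3: overshoot 15.3 dB → 15.3/15 = 1.02 dB → -35.98 dB.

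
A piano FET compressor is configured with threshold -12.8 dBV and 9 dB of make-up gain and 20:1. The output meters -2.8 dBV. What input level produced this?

7.2 dBV

Stripping the +9 dB make-up gives -11.8 dBV at the gain stage.
That's 1 dB above the -12.8 dBV threshold.
Undo the ratio: input overshoot = 1 × 20 = 20 dB, giving input = 7.2 dBV.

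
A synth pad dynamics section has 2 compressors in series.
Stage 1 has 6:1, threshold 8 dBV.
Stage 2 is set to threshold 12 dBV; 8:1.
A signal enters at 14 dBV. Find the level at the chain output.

Stage 1: 6 dB above 8 dBV, reduced 6:1 to 1 dB above → 9 dBV.
Stage 2: 9 dBV is at or below the 12 dBV threshold — no compression; output 9 dBV.

9 dBV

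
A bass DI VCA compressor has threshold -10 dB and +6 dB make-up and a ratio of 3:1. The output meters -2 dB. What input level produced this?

-4 dB

Before make-up, the level was -2 − 6 = -8 dB.
The compressed level sits -8 − (-10) = 2 dB over threshold.
Undo the ratio: input overshoot = 2 × 3 = 6 dB, giving input = -4 dB.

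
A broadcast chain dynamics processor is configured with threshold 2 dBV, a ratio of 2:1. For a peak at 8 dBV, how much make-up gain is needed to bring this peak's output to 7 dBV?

2 dB

Without make-up, output = threshold + overshoot/2 = 2 + 3 = 5 dBV.
Gap to target: 2 dB.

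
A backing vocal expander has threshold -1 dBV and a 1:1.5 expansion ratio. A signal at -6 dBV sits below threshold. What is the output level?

-8.5 dBV

Below threshold, a 1:1.5 expander applies gain = (1.5−1)×(T − x) of attenuation.
(1.5−1) × 5 = 2.5 dB, so output = -6 − 2.5 = -8.5 dBV.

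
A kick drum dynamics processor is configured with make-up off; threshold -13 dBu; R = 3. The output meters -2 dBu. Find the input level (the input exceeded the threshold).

20 dBu

Post-compression overshoot = -2 − (-13) = 11 dB.
Input overshoot = R × output overshoot = 33 dB → input = -13 + 33 = 20 dBu.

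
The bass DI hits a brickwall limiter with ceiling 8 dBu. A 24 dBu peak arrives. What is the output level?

8 dBu

At ∞:1, everything above 8 dBu is held at the ceiling.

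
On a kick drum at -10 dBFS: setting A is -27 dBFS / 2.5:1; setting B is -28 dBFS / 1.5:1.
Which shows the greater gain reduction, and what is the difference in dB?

A, by 4.2 dB

A: overshoot 17 dB → output overshoot 6.8 dB → GR 10.2 dB.
B: overshoot 18 dB → output overshoot 12 dB → GR 6 dB.
A applies 4.2 dB more gain reduction.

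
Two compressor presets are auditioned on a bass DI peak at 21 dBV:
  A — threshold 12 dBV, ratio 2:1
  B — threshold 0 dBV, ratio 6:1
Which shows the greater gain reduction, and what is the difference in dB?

B, by 13 dB

A: 9 dB over, compressed to 4.5 dB over, so 4.5 dB of GR.
B: 21 dB over, compressed to 3.5 dB over, so 17.5 dB of GR.
Difference: 13 dB in favour of B.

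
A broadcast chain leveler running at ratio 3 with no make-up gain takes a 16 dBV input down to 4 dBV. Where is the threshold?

Gain reduction = 16 − 4 = 12 dB; output overshoot = GR / (R − 1) = 12 / 2 = 6 dB.
Threshold = output − output overshoot = 4 − 6 = -2 dBV.

-2 dBV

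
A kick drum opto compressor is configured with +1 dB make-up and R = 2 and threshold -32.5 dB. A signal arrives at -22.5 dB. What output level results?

-26.5 dB

Overshoot: -22.5 − (-32.5) = 10 dB.
The 10 dB excess becomes 5 dB after 2:1 reduction.
That puts the output at -27.5 dB; make-up adds 1 dB, giving -26.5 dB.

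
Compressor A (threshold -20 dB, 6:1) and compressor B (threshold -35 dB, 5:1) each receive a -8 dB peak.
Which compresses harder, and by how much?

B, by 11.6 dB

A: 12 dB over, compressed to 2 dB over, so 10 dB of GR.
B: 27 dB over, compressed to 5.4 dB over, so 21.6 dB of GR.
B reduces 11.6 dB more.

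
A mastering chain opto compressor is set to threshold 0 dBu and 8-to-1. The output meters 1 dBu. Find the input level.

The compressed level sits 1 − 0 = 1 dB over threshold.
Before 8:1 compression the overshoot was 1 × 8 = 8 dB, so input = 0 + 8 = 8 dBu.

8 dBu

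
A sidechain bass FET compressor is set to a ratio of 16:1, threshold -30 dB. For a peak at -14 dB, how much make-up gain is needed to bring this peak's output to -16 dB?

13 dB

Overshoot 16 dB → 16/16 = 1 dB after compression, so the compressed level is -30 + 1 = -29 dB.
Make-up = target − compressed = -16 − (-29) = 13 dB.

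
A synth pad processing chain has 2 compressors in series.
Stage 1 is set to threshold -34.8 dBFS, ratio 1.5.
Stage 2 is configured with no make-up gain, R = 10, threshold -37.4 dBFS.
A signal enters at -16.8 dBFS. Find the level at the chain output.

-35.94 dBFS

Stage 1: -16.8 dBFS is 18 dB over -34.8 dBFS; at 1.5:1 that becomes 12 dB over, giving -22.8 dBFS.
Stage 2: -22.8 dBFS is 14.6 dB over -37.4 dBFS; at 10:1 that becomes 1.46 dB over, giving -35.94 dBFS.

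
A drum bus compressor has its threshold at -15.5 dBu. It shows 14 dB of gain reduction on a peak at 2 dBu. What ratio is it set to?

Input overshoot = 2 − (-15.5) = 17.5 dB.
Output overshoot = 17.5 − 14 = 3.5 dB.
Ratio = input overshoot / output overshoot = 17.5 / 3.5 = 5.

5:1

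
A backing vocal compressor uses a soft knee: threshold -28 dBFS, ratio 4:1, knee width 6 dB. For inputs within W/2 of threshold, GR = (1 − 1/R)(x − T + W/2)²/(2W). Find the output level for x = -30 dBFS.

-30.0625 dBFS

x − T + W/2 = -30 − (-28) + 3 = 1.
GR = (1 − 1/4) × 1² / 12 = 0.75 × 1 / 12 = 0.0625 dB.
Output = -30 − 0.0625 = -30.0625 dBFS.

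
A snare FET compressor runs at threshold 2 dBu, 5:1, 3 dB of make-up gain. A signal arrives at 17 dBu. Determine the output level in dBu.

The input is 15 dB above the 2 dBu threshold.
5:1 compression reduces that to 15/5 = 3 dB over.
Output = 2 + 3 = 5 dBu; make-up adds 3 dB, giving 8 dBu.

8 dBu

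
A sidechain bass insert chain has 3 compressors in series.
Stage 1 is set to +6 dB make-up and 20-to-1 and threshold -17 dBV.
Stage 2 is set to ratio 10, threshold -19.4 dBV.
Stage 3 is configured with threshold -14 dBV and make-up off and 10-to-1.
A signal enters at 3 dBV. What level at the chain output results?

-18.46 dBV

Stage 1: 3 dBV is 20 dB over -17 dBV; at 20:1 that becomes 1 dB over, giving -16 dBV; +6 dB make-up → -10 dBV.
Stage 2: 9.4 dB above -19.4 dBV, reduced 10:1 to 0.94 dB above → -18.46 dBV.
Stage 3: below threshold (-18.46 ≤ -14); passes unchanged; output -18.46 dBV.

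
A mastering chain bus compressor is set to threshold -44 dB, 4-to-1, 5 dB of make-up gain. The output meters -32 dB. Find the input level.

Stripping the +5 dB make-up gives -37 dB at the gain stage.
The compressed level sits -37 − (-44) = 7 dB over threshold.
Input overshoot = R × output overshoot = 28 dB → input = -44 + 28 = -16 dB.

-16 dB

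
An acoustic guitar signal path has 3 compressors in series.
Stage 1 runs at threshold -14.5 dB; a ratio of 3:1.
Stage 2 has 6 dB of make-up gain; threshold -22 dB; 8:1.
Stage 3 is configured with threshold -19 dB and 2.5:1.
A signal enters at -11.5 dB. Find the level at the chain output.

Stage 1: overshoot 3 dB → 3/3 = 1 dB → -13.5 dB.
Stage 2: 8.5 dB above -22 dB, reduced 8:1 to 1.0625 dB above → -20.9375 dB; +6 dB make-up → -14.9375 dB.
Stage 3: -14.9375 dB is 4.0625 dB over -19 dB; at 2.5:1 that becomes 1.625 dB over, giving -17.375 dB.

-17.375 dB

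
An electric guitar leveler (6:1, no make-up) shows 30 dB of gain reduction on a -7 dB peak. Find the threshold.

-43 dB

Gain reduction = -7 − (-37) = 30 dB; output overshoot = GR / (R − 1) = 30 / 5 = 6 dB.
Threshold = output − output overshoot = -37 − 6 = -43 dB.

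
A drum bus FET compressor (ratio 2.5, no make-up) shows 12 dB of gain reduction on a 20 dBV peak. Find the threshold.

0 dBV

Input is 20 dB above T (since output overshoot × R = input overshoot: (8 − T)·2.5 = 20 − T gives T = 0 dBV).
Check: 0 + (20 − 0)/2.5 = 0 + 8 = 8 dBV. ✓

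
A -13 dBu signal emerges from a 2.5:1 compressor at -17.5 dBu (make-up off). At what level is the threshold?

-20.5 dBu

Gain reduction = -13 − (-17.5) = 4.5 dB; output overshoot = GR / (R − 1) = 4.5 / 1.5 = 3 dB.
Threshold = output − output overshoot = -17.5 − 3 = -20.5 dBu.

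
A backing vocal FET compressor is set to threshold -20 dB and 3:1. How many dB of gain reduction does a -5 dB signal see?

-5 dB exceeds the threshold by 15 dB.
At 3:1, output sits 15/3 = 5 dB above threshold.
GR = overshoot in − overshoot out = 15 − 5 = 10 dB.

10 dB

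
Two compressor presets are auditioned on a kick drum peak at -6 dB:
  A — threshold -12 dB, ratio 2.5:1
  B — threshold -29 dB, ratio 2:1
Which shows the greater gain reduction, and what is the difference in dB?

B, by 7.9 dB

A: 6 dB over, compressed to 2.4 dB over, so 3.6 dB of GR.
B: 23 dB over, compressed to 11.5 dB over, so 11.5 dB of GR.
Difference: 7.9 dB in favour of B.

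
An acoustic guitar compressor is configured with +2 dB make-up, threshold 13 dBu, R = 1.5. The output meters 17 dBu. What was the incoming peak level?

16 dBu

Remove make-up: 17 − 2 = 15 dBu.
Post-compression overshoot = 15 − 13 = 2 dB.
Input overshoot = R × output overshoot = 3 dB → input = 13 + 3 = 16 dBu.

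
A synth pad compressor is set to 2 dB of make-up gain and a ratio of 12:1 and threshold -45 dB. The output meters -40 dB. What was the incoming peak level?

-9 dB

Remove make-up: -40 − 2 = -42 dB.
The compressed level sits -42 − (-45) = 3 dB over threshold.
Before 12:1 compression the overshoot was 3 × 12 = 36 dB, so input = -45 + 36 = -9 dB.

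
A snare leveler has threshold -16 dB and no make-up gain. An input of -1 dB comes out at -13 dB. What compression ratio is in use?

Input overshoot = -1 − (-16) = 15 dB; output overshoot = -13 − (-16) = 3 dB.
Ratio = 15 / 3 = 5.

5:1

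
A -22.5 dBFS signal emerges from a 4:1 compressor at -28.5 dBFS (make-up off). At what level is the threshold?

Let T be the threshold. Output overshoot = (input overshoot)/R, so -28.5 − T = (-22.5 − T)/4.
4·(-28.5 − T) = -22.5 − T → 3·T = -114 − (-22.5) = -91.5.
T = -91.5/3 = -30.5 dBFS.

-30.5 dBFS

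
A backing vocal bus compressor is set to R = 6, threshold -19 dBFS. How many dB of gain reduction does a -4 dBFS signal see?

Overshoot = -4 − (-19) = 15 dB.
At 6:1, output sits 15/6 = 2.5 dB above threshold.
Gain reduction = 15 − 2.5 = 12.5 dB.

12.5 dB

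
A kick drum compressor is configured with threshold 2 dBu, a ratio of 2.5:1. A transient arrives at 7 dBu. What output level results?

Overshoot: 7 − 2 = 5 dB.
The 5 dB excess becomes 2 dB after 2.5:1 reduction.
That puts the output at 4 dBu.

4 dBu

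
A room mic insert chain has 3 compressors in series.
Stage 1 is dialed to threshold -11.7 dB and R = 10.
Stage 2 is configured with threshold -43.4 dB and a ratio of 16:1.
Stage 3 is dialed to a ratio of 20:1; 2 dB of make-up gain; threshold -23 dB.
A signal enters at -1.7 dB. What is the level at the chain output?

-39.35625 dB

Stage 1: -1.7 dB is 10 dB over -11.7 dB; at 10:1 that becomes 1 dB over, giving -10.7 dB.
Stage 2: -10.7 dB is 32.7 dB over -43.4 dB; at 16:1 that becomes 2.04375 dB over, giving -41.35625 dB.
Stage 3: -41.35625 dB is at or below the -23 dB threshold — no compression; make-up brings it to -39.35625 dB.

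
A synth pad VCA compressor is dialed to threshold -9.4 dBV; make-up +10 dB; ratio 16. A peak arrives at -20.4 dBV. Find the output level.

-20.4 dBV is 11 dB below the -9.4 dBV threshold, so no gain reduction is applied.
Make-up gain adds 10 dB: -20.4 + 10 = -10.4 dBV.

-10.4 dBV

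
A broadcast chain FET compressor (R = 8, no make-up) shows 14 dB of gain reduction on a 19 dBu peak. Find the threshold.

3 dBu

Let T be the threshold. Output overshoot = (input overshoot)/R, so 5 − T = (19 − T)/8.
8·(5 − T) = 19 − T → 7·T = 40 − 19 = 21.
T = 21/7 = 3 dBu.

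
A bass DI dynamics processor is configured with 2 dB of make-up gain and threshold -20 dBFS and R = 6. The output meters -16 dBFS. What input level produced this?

-8 dBFS

Stripping the +2 dB make-up gives -18 dBFS at the gain stage.
The compressed level sits -18 − (-20) = 2 dB over threshold.
Before 6:1 compression the overshoot was 2 × 6 = 12 dB, so input = -20 + 12 = -8 dBFS.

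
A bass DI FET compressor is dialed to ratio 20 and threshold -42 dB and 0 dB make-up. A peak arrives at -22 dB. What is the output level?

-41 dB

The input is 20 dB above the -42 dB threshold.
The 20 dB excess becomes 1 dB after 20:1 reduction.
Output = -42 + 1 = -41 dB.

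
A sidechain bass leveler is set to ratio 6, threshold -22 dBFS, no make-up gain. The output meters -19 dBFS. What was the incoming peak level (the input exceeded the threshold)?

-4 dBFS

That's 3 dB above the -22 dBFS threshold.
Input overshoot = R × output overshoot = 18 dB → input = -22 + 18 = -4 dBFS.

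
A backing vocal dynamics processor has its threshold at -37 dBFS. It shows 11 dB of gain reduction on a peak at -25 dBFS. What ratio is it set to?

12:1

Input overshoot = -25 − (-37) = 12 dB.
Output overshoot = 12 − 11 = 1 dB.
Ratio = input overshoot / output overshoot = 12 / 1 = 12.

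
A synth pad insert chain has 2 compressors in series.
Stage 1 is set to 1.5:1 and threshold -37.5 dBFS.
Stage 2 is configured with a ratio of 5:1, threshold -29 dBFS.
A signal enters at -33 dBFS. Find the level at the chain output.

Stage 1: overshoot 4.5 dB → 4.5/1.5 = 3 dB → -34.5 dBFS.
Stage 2: -34.5 dBFS ≤ -29 dBFS, so stage 2 doesn't engage; output -34.5 dBFS.

-34.5 dBFS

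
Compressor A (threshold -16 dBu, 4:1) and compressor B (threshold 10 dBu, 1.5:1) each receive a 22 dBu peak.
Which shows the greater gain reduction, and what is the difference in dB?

A: GR = 38 − 38/4 = 28.5 dB.
B: GR = 12 − 12/1.5 = 4 dB.
A applies 24.5 dB more gain reduction.

A, by 24.5 dB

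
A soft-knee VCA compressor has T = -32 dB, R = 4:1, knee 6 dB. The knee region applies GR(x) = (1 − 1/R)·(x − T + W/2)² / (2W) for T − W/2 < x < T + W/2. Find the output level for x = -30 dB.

x − T + W/2 = -30 − (-32) + 3 = 5.
GR = (1 − 1/4) × 5² / 12 = 0.75 × 25 / 12 = 1.5625 dB.
Output = -30 − 1.5625 = -31.5625 dB.

-31.5625 dB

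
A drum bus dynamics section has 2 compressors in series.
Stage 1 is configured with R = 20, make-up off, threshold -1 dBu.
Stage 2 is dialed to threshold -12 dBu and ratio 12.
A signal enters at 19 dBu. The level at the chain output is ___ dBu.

-11 dBu

Stage 1: 20 dB above -1 dBu, reduced 20:1 to 1 dB above → 0 dBu.
Stage 2: 12 dB above -12 dBu, reduced 12:1 to 1 dB above → -11 dBu.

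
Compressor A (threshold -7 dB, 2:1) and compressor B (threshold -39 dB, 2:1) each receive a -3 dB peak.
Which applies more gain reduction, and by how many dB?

B, by 16 dB

A: 4 dB over, compressed to 2 dB over, so 2 dB of GR.
B: 36 dB over, compressed to 18 dB over, so 18 dB of GR.
B applies 16 dB more gain reduction.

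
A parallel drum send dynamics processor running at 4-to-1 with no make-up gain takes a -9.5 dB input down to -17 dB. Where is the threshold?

-19.5 dB

Input is 10 dB above T (since output overshoot × R = input overshoot: (-17 − T)·4 = -9.5 − T gives T = -19.5 dB).
Check: -19.5 + (-9.5 − (-19.5))/4 = -19.5 + 2.5 = -17 dB. ✓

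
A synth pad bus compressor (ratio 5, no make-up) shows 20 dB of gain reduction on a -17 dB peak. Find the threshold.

-42 dB

Input is 25 dB above T (since output overshoot × R = input overshoot: (-37 − T)·5 = -17 − T gives T = -42 dB).
Check: -42 + (-17 − (-42))/5 = -42 + 5 = -37 dB. ✓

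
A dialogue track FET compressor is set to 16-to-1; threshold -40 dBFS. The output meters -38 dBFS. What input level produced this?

-8 dBFS

Post-compression overshoot = -38 − (-40) = 2 dB.
Before 16:1 compression the overshoot was 2 × 16 = 32 dB, so input = -40 + 32 = -8 dBFS.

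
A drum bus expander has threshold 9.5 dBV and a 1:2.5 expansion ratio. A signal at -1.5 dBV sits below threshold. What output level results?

-18 dBV

Below threshold, a 1:2.5 expander applies gain = (2.5−1)×(T − x) of attenuation.
(2.5−1) × 11 = 16.5 dB, so output = -1.5 − 16.5 = -18 dBV.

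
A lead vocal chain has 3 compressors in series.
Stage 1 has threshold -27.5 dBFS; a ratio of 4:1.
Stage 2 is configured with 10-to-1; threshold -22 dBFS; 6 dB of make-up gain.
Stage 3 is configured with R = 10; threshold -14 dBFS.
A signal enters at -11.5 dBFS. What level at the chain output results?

Stage 1: 16 dB above -27.5 dBFS, reduced 4:1 to 4 dB above → -23.5 dBFS.
Stage 2: -23.5 dBFS is at or below the -22 dBFS threshold — no compression; make-up brings it to -17.5 dBFS.
Stage 3: below threshold (-17.5 ≤ -14); passes unchanged; output -17.5 dBFS.

-17.5 dBFS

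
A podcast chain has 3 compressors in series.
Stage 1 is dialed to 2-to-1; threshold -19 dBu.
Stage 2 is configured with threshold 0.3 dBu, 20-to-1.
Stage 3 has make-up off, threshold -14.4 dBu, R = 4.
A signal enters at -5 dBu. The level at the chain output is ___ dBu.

-13.8 dBu

Stage 1: 14 dB above -19 dBu, reduced 2:1 to 7 dB above → -12 dBu.
Stage 2: below threshold (-12 ≤ 0.3); passes unchanged; output -12 dBu.
Stage 3: overshoot 2.4 dB → 2.4/4 = 0.6 dB → -13.8 dBu.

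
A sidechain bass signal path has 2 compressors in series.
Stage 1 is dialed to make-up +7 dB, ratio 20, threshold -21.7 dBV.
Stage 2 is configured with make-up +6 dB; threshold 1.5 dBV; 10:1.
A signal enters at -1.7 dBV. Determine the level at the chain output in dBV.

Stage 1: overshoot 20 dB → 20/20 = 1 dB → -20.7 dBV; +7 dB make-up → -13.7 dBV.
Stage 2: -13.7 dBV ≤ 1.5 dBV, so stage 2 doesn't engage; make-up brings it to -7.7 dBV.

-7.7 dBV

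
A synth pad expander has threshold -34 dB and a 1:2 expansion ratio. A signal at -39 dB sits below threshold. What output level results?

The input is 5 dB below the -34 dB threshold.
A 1:2 expander multiplies undershoot by 2: 5 × 2 = 10 dB below threshold.
Output = -34 − 10 = -44 dB.

-44 dB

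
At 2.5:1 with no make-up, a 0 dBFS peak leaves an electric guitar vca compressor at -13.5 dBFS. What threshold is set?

-22.5 dBFS

Input is 22.5 dB above T (since output overshoot × R = input overshoot: (-13.5 − T)·2.5 = 0 − T gives T = -22.5 dBFS).
Check: -22.5 + (0 − (-22.5))/2.5 = -22.5 + 9 = -13.5 dBFS. ✓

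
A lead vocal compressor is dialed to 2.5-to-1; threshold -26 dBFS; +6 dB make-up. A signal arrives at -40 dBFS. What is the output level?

-34 dBFS

-40 dBFS is 14 dB below the -26 dBFS threshold, so no gain reduction is applied.
Make-up gain adds 6 dB: -40 + 6 = -34 dBFS.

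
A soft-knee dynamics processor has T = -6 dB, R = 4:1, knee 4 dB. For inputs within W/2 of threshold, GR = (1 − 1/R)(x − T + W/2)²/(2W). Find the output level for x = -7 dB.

x − T + W/2 = -7 − (-6) + 2 = 1.
GR = (1 − 1/4) × 1² / 8 = 0.75 × 1 / 8 = 0.09375 dB.
Output = -7 − 0.09375 = -7.09375 dB.

-7.09375 dB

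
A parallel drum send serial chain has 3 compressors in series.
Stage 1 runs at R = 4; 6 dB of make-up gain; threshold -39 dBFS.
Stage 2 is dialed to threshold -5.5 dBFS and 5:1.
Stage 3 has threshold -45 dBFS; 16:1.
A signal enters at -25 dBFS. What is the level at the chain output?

-44.03125 dBFS

Stage 1: -25 dBFS is 14 dB over -39 dBFS; at 4:1 that becomes 3.5 dB over, giving -35.5 dBFS; +6 dB make-up → -29.5 dBFS.
Stage 2: -29.5 dBFS ≤ -5.5 dBFS, so stage 2 doesn't engage; output -29.5 dBFS.
Stage 3: overshoot 15.5 dB → 15.5/16 = 0.96875 dB → -44.03125 dBFS.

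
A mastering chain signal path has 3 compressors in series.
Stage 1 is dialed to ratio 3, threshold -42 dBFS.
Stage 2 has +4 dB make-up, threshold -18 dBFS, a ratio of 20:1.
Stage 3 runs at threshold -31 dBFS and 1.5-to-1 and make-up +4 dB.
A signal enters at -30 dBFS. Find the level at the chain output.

Stage 1: -30 dBFS is 12 dB over -42 dBFS; at 3:1 that becomes 4 dB over, giving -38 dBFS.
Stage 2: -38 dBFS ≤ -18 dBFS, so stage 2 doesn't engage; make-up brings it to -34 dBFS.
Stage 3: -34 dBFS is at or below the -31 dBFS threshold — no compression; make-up brings it to -30 dBFS.

-30 dBFS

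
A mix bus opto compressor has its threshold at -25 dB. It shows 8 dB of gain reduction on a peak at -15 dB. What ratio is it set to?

Input overshoot = -15 − (-25) = 10 dB.
Output overshoot = 10 − 8 = 2 dB.
Ratio = input overshoot / output overshoot = 10 / 2 = 5.

5:1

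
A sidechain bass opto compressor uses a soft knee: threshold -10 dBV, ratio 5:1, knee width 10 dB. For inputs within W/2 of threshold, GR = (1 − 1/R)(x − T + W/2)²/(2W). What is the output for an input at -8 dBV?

-9.96 dBV

x − T + W/2 = -8 − (-10) + 5 = 7.
GR = (1 − 1/5) × 7² / 20 = 0.8 × 49 / 20 = 1.96 dB.
Output = -8 − 1.96 = -9.96 dBV.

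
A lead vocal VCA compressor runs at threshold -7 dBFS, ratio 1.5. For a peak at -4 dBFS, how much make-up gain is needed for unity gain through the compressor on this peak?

1 dB

Overshoot 3 dB → 3/1.5 = 2 dB after compression, so the compressed level is -7 + 2 = -5 dBFS.
Make-up = target − compressed = -4 − (-5) = 1 dB.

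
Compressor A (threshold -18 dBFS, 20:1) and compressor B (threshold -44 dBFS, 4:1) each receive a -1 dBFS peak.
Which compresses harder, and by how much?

A: GR = 17 − 17/20 = 16.15 dB.
B: GR = 43 − 43/4 = 32.25 dB.
Difference: 16.1 dB in favour of B.

B, by 16.1 dB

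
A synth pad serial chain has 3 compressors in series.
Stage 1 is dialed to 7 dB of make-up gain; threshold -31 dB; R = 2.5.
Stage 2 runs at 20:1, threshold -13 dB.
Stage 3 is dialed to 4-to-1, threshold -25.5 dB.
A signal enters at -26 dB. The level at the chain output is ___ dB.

Stage 1: 5 dB above -31 dB, reduced 2.5:1 to 2 dB above → -29 dB; +7 dB make-up → -22 dB.
Stage 2: -22 dB ≤ -13 dB, so stage 2 doesn't engage; output -22 dB.
Stage 3: overshoot 3.5 dB → 3.5/4 = 0.875 dB → -24.625 dB.

-24.625 dB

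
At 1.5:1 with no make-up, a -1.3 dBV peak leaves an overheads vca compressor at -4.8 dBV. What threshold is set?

Gain reduction = -1.3 − (-4.8) = 3.5 dB; output overshoot = GR / (R − 1) = 3.5 / 0.5 = 7 dB.
Threshold = output − output overshoot = -4.8 − 7 = -11.8 dBV.

-11.8 dBV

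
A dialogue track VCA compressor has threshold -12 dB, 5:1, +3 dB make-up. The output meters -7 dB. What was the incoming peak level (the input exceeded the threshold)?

-2 dB

Before make-up, the level was -7 − 3 = -10 dB.
The compressed level sits -10 − (-12) = 2 dB over threshold.
Input overshoot = R × output overshoot = 10 dB → input = -12 + 10 = -2 dB.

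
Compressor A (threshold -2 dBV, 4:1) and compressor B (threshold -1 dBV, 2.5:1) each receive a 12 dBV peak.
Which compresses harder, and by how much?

A: GR = 14 − 14/4 = 10.5 dB.
B: GR = 13 − 13/2.5 = 7.8 dB.
A applies 2.7 dB more gain reduction.

A, by 2.7 dB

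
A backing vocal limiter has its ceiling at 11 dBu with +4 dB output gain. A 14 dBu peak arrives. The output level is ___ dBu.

15 dBu

At ∞:1, everything above 11 dBu is held at the ceiling.
Output gain then adds 4 dB: 11 + 4 = 15 dBu.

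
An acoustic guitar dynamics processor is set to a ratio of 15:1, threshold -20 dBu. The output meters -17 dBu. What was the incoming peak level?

Post-compression overshoot = -17 − (-20) = 3 dB.
Input overshoot = R × output overshoot = 45 dB → input = -20 + 45 = 25 dBu.

25 dBu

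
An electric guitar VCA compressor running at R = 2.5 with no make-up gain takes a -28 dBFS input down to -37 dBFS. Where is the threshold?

-43 dBFS

Let T be the threshold. Output overshoot = (input overshoot)/R, so -37 − T = (-28 − T)/2.5.
2.5·(-37 − T) = -28 − T → 1.5·T = -92.5 − (-28) = -64.5.
T = -64.5/1.5 = -43 dBFS.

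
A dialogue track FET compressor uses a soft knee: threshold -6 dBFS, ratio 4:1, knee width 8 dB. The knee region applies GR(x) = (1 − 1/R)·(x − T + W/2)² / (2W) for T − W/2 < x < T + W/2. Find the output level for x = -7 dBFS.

-7.421875 dBFS

x − T + W/2 = -7 − (-6) + 4 = 3.
GR = (1 − 1/4) × 3² / 16 = 0.75 × 9 / 16 = 0.421875 dB.
Output = -7 − 0.421875 = -7.421875 dBFS.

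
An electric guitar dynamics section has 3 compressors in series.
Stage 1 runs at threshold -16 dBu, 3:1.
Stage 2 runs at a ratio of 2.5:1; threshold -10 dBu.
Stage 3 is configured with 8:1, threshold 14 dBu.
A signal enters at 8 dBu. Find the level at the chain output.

Stage 1: 24 dB above -16 dBu, reduced 3:1 to 8 dB above → -8 dBu.
Stage 2: overshoot 2 dB → 2/2.5 = 0.8 dB → -9.2 dBu.
Stage 3: -9.2 dBu ≤ 14 dBu, so stage 3 doesn't engage; output -9.2 dBu.

-9.2 dBu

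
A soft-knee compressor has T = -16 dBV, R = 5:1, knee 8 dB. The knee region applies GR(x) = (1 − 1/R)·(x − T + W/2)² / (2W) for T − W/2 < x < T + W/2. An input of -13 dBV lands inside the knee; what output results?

x − T + W/2 = -13 − (-16) + 4 = 7.
GR = (1 − 1/5) × 7² / 16 = 0.8 × 49 / 16 = 2.45 dB.
Output = -13 − 2.45 = -15.45 dBV.

-15.45 dBV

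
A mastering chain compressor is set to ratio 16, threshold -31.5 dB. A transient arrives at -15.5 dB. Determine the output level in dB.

Overshoot: -15.5 − (-31.5) = 16 dB.
At 16:1 the overshoot is divided by 16, leaving 1 dB above threshold.
So the level is -31.5 + 1 = -30.5 dB.

-30.5 dB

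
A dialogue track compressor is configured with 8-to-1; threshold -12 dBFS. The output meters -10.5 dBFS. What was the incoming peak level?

Post-compression overshoot = -10.5 − (-12) = 1.5 dB.
Input overshoot = R × output overshoot = 12 dB → input = -12 + 12 = 0 dBFS.

0 dBFS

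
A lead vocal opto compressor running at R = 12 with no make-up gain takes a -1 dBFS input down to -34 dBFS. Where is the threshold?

Gain reduction = -1 − (-34) = 33 dB; output overshoot = GR / (R − 1) = 33 / 11 = 3 dB.
Threshold = output − output overshoot = -34 − 3 = -37 dBFS.

-37 dBFS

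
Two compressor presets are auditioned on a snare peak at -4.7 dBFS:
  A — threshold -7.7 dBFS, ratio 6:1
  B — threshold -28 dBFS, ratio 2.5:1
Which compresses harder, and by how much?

B, by 11.48 dB

A: overshoot 3 dB → output overshoot 0.5 dB → GR 2.5 dB.
B: overshoot 23.3 dB → output overshoot 9.32 dB → GR 13.98 dB.
B applies 11.48 dB more gain reduction.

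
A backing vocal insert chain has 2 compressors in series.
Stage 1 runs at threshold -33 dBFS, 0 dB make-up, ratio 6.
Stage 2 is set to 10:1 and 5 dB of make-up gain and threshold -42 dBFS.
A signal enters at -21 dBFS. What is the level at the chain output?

Stage 1: 12 dB above -33 dBFS, reduced 6:1 to 2 dB above → -31 dBFS.
Stage 2: overshoot 11 dB → 11/10 = 1.1 dB → -40.9 dBFS; +5 dB make-up → -35.9 dBFS.

-35.9 dBFS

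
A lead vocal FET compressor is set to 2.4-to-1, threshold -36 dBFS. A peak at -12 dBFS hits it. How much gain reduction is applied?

Overshoot = -12 − (-36) = 24 dB.
A 2.4:1 ratio leaves 10 dB of that excess.
GR = overshoot in − overshoot out = 24 − 10 = 14 dB.

14 dB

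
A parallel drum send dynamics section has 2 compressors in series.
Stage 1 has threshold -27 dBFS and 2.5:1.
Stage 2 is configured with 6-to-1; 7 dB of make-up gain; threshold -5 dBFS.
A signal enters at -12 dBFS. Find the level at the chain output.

-14 dBFS

Stage 1: overshoot 15 dB → 15/2.5 = 6 dB → -21 dBFS.
Stage 2: -21 dBFS ≤ -5 dBFS, so stage 2 doesn't engage; make-up brings it to -14 dBFS.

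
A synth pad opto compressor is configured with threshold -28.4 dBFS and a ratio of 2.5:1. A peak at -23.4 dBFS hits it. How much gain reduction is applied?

3 dB

-23.4 dBFS exceeds the threshold by 5 dB.
At 2.5:1, output sits 5/2.5 = 2 dB above threshold.
GR = overshoot in − overshoot out = 5 − 2 = 3 dB.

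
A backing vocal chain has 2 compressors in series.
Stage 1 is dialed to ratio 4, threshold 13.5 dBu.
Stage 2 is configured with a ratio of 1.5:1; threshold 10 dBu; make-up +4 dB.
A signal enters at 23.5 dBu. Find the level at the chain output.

18 dBu

Stage 1: 10 dB above 13.5 dBu, reduced 4:1 to 2.5 dB above → 16 dBu.
Stage 2: 6 dB above 10 dBu, reduced 1.5:1 to 4 dB above → 14 dBu; +4 dB make-up → 18 dBu.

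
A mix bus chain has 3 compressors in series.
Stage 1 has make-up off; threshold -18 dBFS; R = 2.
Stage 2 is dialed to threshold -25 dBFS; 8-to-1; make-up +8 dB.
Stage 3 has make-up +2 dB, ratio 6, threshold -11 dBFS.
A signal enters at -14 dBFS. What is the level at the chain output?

Stage 1: overshoot 4 dB → 4/2 = 2 dB → -16 dBFS.
Stage 2: 9 dB above -25 dBFS, reduced 8:1 to 1.125 dB above → -23.875 dBFS; +8 dB make-up → -15.875 dBFS.
Stage 3: -15.875 dBFS is at or below the -11 dBFS threshold — no compression; make-up brings it to -13.875 dBFS.

-13.875 dBFS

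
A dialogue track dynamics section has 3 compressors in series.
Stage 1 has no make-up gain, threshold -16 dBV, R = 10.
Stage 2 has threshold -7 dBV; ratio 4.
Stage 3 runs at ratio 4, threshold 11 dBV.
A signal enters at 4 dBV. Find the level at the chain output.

-14 dBV

Stage 1: 4 dBV is 20 dB over -16 dBV; at 10:1 that becomes 2 dB over, giving -14 dBV.
Stage 2: below threshold (-14 ≤ -7); passes unchanged; output -14 dBV.
Stage 3: -14 dBV is at or below the 11 dBV threshold — no compression; output -14 dBV.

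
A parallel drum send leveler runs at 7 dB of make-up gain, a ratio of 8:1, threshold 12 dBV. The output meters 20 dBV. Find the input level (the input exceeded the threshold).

Remove make-up: 20 − 7 = 13 dBV.
Post-compression overshoot = 13 − 12 = 1 dB.
Undo the ratio: input overshoot = 1 × 8 = 8 dB, giving input = 20 dBV.

20 dBV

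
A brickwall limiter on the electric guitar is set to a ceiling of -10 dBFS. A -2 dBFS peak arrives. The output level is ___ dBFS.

The limiter clamps the peak to its -10 dBFS ceiling.

-10 dBFS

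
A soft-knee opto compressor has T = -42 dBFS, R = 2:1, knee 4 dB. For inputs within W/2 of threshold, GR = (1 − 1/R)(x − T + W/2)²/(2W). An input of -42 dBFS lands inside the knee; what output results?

-42.25 dBFS

x − T + W/2 = -42 − (-42) + 2 = 2.
GR = (1 − 1/2) × 2² / 8 = 0.5 × 4 / 8 = 0.25 dB.
Output = -42 − 0.25 = -42.25 dBFS.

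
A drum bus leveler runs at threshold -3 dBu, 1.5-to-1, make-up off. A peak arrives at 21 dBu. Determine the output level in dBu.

21 dBu sits 24 dB over threshold.
1.5:1 compression reduces that to 24/1.5 = 16 dB over.
So the level is -3 + 16 = 13 dBu.

13 dBu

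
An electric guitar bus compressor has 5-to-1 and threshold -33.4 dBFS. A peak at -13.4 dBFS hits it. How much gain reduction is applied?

-13.4 dBFS exceeds the threshold by 20 dB.
After 5:1 compression the overshoot becomes 20/5 = 4 dB.
GR = overshoot in − overshoot out = 20 − 4 = 16 dB.

16 dB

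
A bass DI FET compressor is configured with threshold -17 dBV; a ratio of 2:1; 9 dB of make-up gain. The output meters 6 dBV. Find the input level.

11 dBV

Remove make-up: 6 − 9 = -3 dBV.
The compressed level sits -3 − (-17) = 14 dB over threshold.
Before 2:1 compression the overshoot was 14 × 2 = 28 dB, so input = -17 + 28 = 11 dBV.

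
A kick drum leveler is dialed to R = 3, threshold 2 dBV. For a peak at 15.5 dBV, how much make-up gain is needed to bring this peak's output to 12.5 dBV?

6 dB

Overshoot 13.5 dB → 13.5/3 = 4.5 dB after compression, so the compressed level is 2 + 4.5 = 6.5 dBV.
Make-up = target − compressed = 12.5 − 6.5 = 6 dB.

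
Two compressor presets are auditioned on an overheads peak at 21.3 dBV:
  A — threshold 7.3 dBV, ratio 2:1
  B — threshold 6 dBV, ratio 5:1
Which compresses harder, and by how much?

B, by 5.24 dB

A: 14 dB over, compressed to 7 dB over, so 7 dB of GR.
B: 15.3 dB over, compressed to 3.06 dB over, so 12.24 dB of GR.
Difference: 5.24 dB in favour of B.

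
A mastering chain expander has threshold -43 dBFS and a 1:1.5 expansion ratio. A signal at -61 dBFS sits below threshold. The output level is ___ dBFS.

-70 dBFS

The input is 18 dB below the -43 dBFS threshold.
A 1:1.5 expander multiplies undershoot by 1.5: 18 × 1.5 = 27 dB below threshold.
Output = -43 − 27 = -70 dBFS.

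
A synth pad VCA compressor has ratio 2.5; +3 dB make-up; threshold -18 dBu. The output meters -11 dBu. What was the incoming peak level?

-8 dBu

Remove make-up: -11 − 3 = -14 dBu.
That's 4 dB above the -18 dBu threshold.
Before 2.5:1 compression the overshoot was 4 × 2.5 = 10 dB, so input = -18 + 10 = -8 dBu.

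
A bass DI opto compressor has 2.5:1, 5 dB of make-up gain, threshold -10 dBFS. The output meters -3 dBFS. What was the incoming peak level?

Remove make-up: -3 − 5 = -8 dBFS.
Post-compression overshoot = -8 − (-10) = 2 dB.
Input overshoot = R × output overshoot = 5 dB → input = -10 + 5 = -5 dBFS.

-5 dBFS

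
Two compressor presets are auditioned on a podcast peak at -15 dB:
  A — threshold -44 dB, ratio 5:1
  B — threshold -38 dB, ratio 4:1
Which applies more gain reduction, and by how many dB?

A, by 5.95 dB

A: overshoot 29 dB → output overshoot 5.8 dB → GR 23.2 dB.
B: overshoot 23 dB → output overshoot 5.75 dB → GR 17.25 dB.
Difference: 5.95 dB in favour of A.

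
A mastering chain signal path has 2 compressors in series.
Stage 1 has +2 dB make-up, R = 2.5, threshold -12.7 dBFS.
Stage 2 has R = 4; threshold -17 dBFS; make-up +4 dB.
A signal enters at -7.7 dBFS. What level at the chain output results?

-10.925 dBFS

Stage 1: overshoot 5 dB → 5/2.5 = 2 dB → -10.7 dBFS; +2 dB make-up → -8.7 dBFS.
Stage 2: overshoot 8.3 dB → 8.3/4 = 2.075 dB → -14.925 dBFS; +4 dB make-up → -10.925 dBFS.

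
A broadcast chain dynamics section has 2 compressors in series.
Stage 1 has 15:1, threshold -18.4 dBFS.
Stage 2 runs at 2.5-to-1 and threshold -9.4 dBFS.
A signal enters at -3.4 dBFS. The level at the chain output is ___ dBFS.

-17.4 dBFS

Stage 1: 15 dB above -18.4 dBFS, reduced 15:1 to 1 dB above → -17.4 dBFS.
Stage 2: -17.4 dBFS is at or below the -9.4 dBFS threshold — no compression; output -17.4 dBFS.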